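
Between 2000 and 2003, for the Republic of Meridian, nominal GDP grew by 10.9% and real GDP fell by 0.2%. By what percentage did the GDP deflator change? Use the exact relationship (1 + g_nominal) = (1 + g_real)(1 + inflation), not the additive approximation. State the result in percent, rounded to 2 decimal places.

(1 + g_nom) = (1 + g_real)(1 + π), so π = 1.1090 / 0.9980 − 1 = 0.11122.

11.12%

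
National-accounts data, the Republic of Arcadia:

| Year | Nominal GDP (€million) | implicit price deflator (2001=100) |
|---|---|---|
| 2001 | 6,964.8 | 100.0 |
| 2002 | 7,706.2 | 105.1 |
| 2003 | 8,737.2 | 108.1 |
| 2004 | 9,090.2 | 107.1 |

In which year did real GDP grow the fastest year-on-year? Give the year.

2003

2002: real = 7706.2/1.051 = 7332.25; growth vs 2001 (6964.80) = 5.28%.
2003: real = 8737.2/1.081 = 8082.52; growth vs 2002 (7332.25) = 10.23%.
2004: real = 9090.2/1.071 = 8487.58; growth vs 2003 (8082.52) = 5.01%.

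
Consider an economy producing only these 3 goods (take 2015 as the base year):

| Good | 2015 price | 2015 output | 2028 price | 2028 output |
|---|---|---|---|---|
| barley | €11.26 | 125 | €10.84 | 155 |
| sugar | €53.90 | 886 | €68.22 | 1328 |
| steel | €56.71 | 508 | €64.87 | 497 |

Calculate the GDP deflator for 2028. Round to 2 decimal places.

122.67

Nominal GDP 2028 = 10.84·155 + 68.22·1328 + 64.87·497 = 124516.75.
Real GDP 2028 (at 2015 prices) = 11.26·155 + 53.90·1328 + 56.71·497 = 101509.37.
Deflator = Nominal/Real × 100 = 124516.75/101509.37 × 100 = 122.665.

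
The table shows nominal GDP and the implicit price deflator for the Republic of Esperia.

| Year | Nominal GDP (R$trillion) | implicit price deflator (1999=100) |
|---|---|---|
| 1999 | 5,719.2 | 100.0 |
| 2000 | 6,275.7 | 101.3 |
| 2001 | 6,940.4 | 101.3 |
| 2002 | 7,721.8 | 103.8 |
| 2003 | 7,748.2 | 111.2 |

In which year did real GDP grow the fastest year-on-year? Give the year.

2001

2000: real = 6275.7/1.013 = 6195.16; growth vs 1999 (5719.20) = 8.32%.
2001: real = 6940.4/1.013 = 6851.33; growth vs 2000 (6195.16) = 10.59%.
2002: real = 7721.8/1.038 = 7439.11; growth vs 2001 (6851.33) = 8.58%.
2003: real = 7748.2/1.112 = 6967.81; growth vs 2002 (7439.11) = -6.34%.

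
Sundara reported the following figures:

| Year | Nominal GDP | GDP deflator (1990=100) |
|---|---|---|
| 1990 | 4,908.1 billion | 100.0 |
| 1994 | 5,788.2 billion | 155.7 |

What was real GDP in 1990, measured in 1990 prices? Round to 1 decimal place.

Real GDP = Nominal / (GDP deflator/100) = 4908.1 / 1.000 = 4908.10.

4,908.1 billion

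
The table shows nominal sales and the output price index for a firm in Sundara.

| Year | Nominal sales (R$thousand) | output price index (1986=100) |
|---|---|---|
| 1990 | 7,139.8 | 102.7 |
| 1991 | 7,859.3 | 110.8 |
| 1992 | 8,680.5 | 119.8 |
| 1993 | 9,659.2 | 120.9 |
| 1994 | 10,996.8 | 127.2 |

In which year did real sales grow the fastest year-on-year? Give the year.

1993

1991: real = 7859.3/1.108 = 7093.23; growth vs 1990 (6952.09) = 2.03%.
1992: real = 8680.5/1.198 = 7245.83; growth vs 1991 (7093.23) = 2.15%.
1993: real = 9659.2/1.209 = 7989.41; growth vs 1992 (7245.83) = 10.26%.
1994: real = 10996.8/1.272 = 8645.28; growth vs 1993 (7989.41) = 8.21%.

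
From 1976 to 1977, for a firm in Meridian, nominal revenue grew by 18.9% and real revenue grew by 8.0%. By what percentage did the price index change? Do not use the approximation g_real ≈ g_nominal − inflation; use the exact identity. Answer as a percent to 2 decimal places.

10.09%

(1 + g_nom) = (1 + g_real)(1 + π), so π = 1.1890 / 1.0800 − 1 = 0.10093.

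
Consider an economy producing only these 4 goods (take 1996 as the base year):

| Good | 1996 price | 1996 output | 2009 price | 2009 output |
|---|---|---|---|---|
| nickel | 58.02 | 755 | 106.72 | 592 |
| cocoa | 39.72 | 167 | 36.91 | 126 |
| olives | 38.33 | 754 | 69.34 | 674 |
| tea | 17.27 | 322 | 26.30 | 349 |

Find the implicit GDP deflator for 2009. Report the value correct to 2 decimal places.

173.76

Nominal GDP 2009 = 106.72·592 + 36.91·126 + 69.34·674 + 26.30·349 = 123742.76.
Real GDP 2009 (at 1996 prices) = 58.02·592 + 39.72·126 + 38.33·674 + 17.27·349 = 71214.21.
Deflator = Nominal/Real × 100 = 123742.76/71214.21 × 100 = 173.761.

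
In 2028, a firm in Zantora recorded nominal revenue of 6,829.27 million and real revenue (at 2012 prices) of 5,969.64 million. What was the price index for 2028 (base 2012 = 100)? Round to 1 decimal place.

114.4

price index = (Nominal / Real) × 100 = 6829.27 / 5969.64 × 100 = 114.40.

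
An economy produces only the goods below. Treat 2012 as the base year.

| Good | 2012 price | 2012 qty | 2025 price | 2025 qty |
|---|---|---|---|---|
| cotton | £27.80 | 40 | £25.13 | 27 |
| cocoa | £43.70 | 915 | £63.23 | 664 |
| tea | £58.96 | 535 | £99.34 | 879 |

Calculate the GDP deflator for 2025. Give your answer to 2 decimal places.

159.31

Nominal GDP 2025 = 25.13·27 + 63.23·664 + 99.34·879 = 129983.09.
Real GDP 2025 (at 2012 prices) = 27.80·27 + 43.70·664 + 58.96·879 = 81593.24.
Deflator = Nominal/Real × 100 = 129983.09/81593.24 × 100 = 159.306.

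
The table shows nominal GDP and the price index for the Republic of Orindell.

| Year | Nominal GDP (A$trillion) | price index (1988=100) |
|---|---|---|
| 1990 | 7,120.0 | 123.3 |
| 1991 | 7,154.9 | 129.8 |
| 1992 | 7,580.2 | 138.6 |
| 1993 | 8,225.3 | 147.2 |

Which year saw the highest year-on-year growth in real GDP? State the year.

1993

1991: real = 7154.9/1.298 = 5512.25; growth vs 1990 (5774.53) = -4.54%.
1992: real = 7580.2/1.386 = 5469.12; growth vs 1991 (5512.25) = -0.78%.
1993: real = 8225.3/1.472 = 5587.84; growth vs 1992 (5469.12) = 2.17%.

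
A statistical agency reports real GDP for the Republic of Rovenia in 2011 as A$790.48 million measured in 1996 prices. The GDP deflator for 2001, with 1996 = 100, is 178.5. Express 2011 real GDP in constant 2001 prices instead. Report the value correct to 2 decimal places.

A$1,411.01 million

Real GDP in 2001 prices = Real GDP in 1996 prices × (P_2001/P_1996) = 790.48 × 1.785 = 1411.01.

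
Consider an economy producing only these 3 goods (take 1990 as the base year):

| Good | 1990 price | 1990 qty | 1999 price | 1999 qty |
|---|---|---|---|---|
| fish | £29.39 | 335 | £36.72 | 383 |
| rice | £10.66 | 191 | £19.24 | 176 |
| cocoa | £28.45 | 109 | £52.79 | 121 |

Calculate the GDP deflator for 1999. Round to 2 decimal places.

143.82

Nominal GDP 1999 = 36.72·383 + 19.24·176 + 52.79·121 = 23837.59.
Real GDP 1999 (at 1990 prices) = 29.39·383 + 10.66·176 + 28.45·121 = 16574.98.
Deflator = Nominal/Real × 100 = 23837.59/16574.98 × 100 = 143.817.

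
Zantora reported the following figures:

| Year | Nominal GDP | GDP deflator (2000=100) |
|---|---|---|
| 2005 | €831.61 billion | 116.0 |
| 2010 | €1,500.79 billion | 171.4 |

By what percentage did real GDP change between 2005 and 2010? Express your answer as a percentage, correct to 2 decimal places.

Deflate each year: 2005 → 831.61/1.160 = 716.91; 2010 → 1500.79/1.714 = 875.61.
So real GDP changed by 875.61/716.91 − 1 = 0.2214, i.e. 22.14%.

22.14%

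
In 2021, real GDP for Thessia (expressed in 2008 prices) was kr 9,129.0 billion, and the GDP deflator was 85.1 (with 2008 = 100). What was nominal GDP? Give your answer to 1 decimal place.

Nominal GDP = Real × (GDP deflator/100) = 9129.0 × 0.851 = 7768.78.

kr 7,768.8 billion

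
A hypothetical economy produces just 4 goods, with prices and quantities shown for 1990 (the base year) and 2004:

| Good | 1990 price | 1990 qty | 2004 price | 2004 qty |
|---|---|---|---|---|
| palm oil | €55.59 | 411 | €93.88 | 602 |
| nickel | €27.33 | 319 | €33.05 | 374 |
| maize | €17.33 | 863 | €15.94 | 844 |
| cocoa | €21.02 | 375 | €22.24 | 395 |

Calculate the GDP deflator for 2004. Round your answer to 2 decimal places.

Nominal GDP 2004 = 93.88·602 + 33.05·374 + 15.94·844 + 22.24·395 = 91114.62.
Real GDP 2004 (at 1990 prices) = 55.59·602 + 27.33·374 + 17.33·844 + 21.02·395 = 66616.02.
Deflator = Nominal/Real × 100 = 91114.62/66616.02 × 100 = 136.776.

136.78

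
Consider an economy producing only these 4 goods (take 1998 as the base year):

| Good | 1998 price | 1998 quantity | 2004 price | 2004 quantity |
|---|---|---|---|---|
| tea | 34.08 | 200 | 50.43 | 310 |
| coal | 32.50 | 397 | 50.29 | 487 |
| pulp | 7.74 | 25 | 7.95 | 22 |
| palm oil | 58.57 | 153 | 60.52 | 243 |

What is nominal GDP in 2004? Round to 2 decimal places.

Nominal GDP 2004 = Σ (p_2004 × q_2004) = 50.43·310 + 50.29·487 + 7.95·22 + 60.52·243 = 55005.79.

55005.79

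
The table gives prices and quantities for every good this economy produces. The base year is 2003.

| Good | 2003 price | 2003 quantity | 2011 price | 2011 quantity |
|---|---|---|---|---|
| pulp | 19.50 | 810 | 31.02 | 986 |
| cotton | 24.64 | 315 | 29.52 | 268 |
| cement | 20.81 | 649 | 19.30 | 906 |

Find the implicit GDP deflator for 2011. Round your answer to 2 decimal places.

Nominal GDP 2011 = 31.02·986 + 29.52·268 + 19.30·906 = 55982.88.
Real GDP 2011 (at 2003 prices) = 19.50·986 + 24.64·268 + 20.81·906 = 44684.38.
Deflator = Nominal/Real × 100 = 55982.88/44684.38 × 100 = 125.285.

125.29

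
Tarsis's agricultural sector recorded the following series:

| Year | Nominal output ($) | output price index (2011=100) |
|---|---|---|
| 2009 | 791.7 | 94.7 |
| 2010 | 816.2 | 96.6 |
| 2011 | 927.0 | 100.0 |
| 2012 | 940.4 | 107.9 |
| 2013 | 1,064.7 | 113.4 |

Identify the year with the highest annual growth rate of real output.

2010: real = 816.2/0.966 = 844.93; growth vs 2009 (836.01) = 1.07%.
2011: real = 927.0/1.000 = 927.00; growth vs 2010 (844.93) = 9.71%.
2012: real = 940.4/1.079 = 871.55; growth vs 2011 (927.00) = -5.98%.
2013: real = 1064.7/1.134 = 938.89; growth vs 2012 (871.55) = 7.73%.

2011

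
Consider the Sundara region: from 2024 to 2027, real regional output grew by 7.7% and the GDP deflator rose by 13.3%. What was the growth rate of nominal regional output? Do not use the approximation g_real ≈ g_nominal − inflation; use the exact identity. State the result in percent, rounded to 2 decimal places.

22.02%

(1 + g_nom) = (1 + g_real)(1 + π) = 1.0770 × 1.1330 = 1.22024.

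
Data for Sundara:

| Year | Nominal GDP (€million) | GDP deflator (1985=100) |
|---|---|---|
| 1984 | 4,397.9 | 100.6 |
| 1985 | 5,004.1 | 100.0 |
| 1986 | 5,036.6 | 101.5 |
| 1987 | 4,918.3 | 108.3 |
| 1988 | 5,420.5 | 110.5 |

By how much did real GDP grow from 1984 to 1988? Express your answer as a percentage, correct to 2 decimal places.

Real GDP 1984 = 4397.9/1.006 = 4371.67.
Real GDP 1988 = 5420.5/1.105 = 4905.43.
Change = 4905.43/4371.67 − 1 = 0.1221.

12.21%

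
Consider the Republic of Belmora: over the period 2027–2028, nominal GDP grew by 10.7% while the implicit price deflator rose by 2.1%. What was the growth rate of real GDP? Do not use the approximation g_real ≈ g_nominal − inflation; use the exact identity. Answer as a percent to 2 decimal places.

8.42%

(1 + g_nom) = (1 + g_real)(1 + π), so g_real = 1.1070 / 1.0210 − 1 = 0.08423.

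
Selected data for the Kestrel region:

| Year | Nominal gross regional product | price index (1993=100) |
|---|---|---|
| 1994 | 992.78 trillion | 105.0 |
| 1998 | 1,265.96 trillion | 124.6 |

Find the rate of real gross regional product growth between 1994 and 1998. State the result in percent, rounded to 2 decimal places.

7.46%

Real gross regional product 1994 = 992.78 / 1.050 = 945.50.
Real gross regional product 1998 = 1265.96 / 1.246 = 1016.02.
Real growth = 1016.02 / 945.50 − 1 = 0.0746.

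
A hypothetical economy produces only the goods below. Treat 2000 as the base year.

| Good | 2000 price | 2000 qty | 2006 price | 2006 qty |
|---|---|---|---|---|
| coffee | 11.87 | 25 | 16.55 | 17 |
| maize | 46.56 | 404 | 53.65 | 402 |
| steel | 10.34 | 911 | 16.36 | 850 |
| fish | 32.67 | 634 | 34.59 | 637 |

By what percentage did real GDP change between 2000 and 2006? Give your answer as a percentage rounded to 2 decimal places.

Real GDP 2000 = Nominal GDP 2000 = 11.87·25 + 46.56·404 + 10.34·911 + 32.67·634 = 49239.51.
Real GDP 2006 (at 2000 prices) = 11.87·17 + 46.56·402 + 10.34·850 + 32.67·637 = 48518.70.
Real growth = 48518.70/49239.51 − 1 = -0.0146.

-1.46%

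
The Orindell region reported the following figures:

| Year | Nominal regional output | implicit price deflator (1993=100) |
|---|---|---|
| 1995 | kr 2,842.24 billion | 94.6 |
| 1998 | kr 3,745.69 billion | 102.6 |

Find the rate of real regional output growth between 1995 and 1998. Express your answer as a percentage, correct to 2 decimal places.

21.51%

Real regional output 1995 = 2842.24 / 0.946 = 3004.48.
Real regional output 1998 = 3745.69 / 1.026 = 3650.77.
Real growth = 3650.77 / 3004.48 − 1 = 0.2151.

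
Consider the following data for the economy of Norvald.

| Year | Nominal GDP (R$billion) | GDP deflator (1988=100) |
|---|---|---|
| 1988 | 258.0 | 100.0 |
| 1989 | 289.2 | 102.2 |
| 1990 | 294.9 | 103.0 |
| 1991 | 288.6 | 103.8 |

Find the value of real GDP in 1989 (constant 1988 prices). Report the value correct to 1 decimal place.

Real GDP 1989 = 289.2 / 1.022 = 282.97.

R$283.0 billion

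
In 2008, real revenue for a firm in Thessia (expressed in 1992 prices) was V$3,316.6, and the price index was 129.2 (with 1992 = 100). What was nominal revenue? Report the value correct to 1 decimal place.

Nominal revenue = Real × (price index/100) = 3316.6 × 1.292 = 4285.05.

V$4,285.0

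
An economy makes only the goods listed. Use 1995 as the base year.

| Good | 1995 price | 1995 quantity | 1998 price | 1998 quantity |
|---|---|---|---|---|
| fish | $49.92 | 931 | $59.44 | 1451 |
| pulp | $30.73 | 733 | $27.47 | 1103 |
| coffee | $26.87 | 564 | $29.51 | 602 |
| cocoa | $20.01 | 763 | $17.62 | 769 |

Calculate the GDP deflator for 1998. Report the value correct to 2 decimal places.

107.23

Nominal GDP 1998 = 59.44·1451 + 27.47·1103 + 29.51·602 + 17.62·769 = 147861.65.
Real GDP 1998 (at 1995 prices) = 49.92·1451 + 30.73·1103 + 26.87·602 + 20.01·769 = 137892.54.
Deflator = Nominal/Real × 100 = 147861.65/137892.54 × 100 = 107.230.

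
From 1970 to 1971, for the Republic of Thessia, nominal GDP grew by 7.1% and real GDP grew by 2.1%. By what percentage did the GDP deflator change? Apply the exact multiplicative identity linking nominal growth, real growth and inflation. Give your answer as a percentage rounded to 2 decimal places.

(1 + g_nom) = (1 + g_real)(1 + π), so π = 1.0710 / 1.0210 − 1 = 0.04897.

4.90%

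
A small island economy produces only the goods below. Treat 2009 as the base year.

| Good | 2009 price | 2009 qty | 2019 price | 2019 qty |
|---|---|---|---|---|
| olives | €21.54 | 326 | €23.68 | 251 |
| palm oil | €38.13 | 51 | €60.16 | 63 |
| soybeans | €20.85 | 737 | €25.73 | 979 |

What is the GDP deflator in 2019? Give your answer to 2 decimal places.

Nominal GDP 2019 = 23.68·251 + 60.16·63 + 25.73·979 = 34923.43.
Real GDP 2019 (at 2009 prices) = 21.54·251 + 38.13·63 + 20.85·979 = 28220.88.
Deflator = Nominal/Real × 100 = 34923.43/28220.88 × 100 = 123.750.

123.75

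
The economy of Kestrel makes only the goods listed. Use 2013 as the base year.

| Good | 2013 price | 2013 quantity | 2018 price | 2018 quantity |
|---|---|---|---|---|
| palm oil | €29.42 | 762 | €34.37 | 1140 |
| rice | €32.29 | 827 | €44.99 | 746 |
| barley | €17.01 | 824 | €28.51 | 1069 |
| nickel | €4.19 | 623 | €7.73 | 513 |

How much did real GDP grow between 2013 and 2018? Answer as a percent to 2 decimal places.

Real GDP 2013 = Nominal GDP 2013 = 29.42·762 + 32.29·827 + 17.01·824 + 4.19·623 = 65748.48.
Real GDP 2018 (at 2013 prices) = 29.42·1140 + 32.29·746 + 17.01·1069 + 4.19·513 = 77960.30.
Real growth = 77960.30/65748.48 − 1 = 0.1857.

18.57%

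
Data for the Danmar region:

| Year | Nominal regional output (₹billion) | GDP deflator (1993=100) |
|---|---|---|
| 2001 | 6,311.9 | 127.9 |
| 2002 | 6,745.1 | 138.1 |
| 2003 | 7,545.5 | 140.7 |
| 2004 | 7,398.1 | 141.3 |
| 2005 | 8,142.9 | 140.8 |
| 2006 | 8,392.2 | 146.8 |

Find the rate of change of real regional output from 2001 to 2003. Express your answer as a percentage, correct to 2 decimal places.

8.67%

Real regional output 2001 = 6311.9/1.279 = 4935.03.
Real regional output 2003 = 7545.5/1.407 = 5362.83.
Change = 5362.83/4935.03 − 1 = 0.0867.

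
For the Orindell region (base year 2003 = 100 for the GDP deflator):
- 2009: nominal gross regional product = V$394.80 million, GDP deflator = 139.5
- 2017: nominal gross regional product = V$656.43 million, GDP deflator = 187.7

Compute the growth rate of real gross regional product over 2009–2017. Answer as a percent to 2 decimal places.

23.57%

Deflate each year: 2009 → 394.80/1.395 = 283.01; 2017 → 656.43/1.877 = 349.72.
So real gross regional product changed by 349.72/283.01 − 1 = 0.2357, i.e. 23.57%.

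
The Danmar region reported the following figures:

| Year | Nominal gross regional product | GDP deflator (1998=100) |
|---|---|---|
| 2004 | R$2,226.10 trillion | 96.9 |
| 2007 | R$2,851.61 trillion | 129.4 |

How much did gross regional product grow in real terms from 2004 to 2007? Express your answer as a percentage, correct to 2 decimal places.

-4.07%

Deflate each year: 2004 → 2226.10/0.969 = 2297.32; 2007 → 2851.61/1.294 = 2203.72.
So real gross regional product changed by 2203.72/2297.32 − 1 = -0.0407, i.e. -4.07%.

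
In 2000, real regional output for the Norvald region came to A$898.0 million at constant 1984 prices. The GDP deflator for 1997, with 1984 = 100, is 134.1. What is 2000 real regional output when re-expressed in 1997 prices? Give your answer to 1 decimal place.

Real regional output in 1997 prices = Real regional output in 1984 prices × (P_1997/P_1984) = 898.0 × 1.341 = 1204.22.

A$1,204.2 million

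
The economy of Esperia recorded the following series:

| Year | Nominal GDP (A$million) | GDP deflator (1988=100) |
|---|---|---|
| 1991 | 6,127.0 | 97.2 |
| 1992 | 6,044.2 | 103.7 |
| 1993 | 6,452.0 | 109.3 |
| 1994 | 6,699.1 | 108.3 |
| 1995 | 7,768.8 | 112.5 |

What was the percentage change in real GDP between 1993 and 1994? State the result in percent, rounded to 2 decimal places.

4.79%

Real GDP 1993 = 6452.0/1.093 = 5903.02.
Real GDP 1994 = 6699.1/1.083 = 6185.69.
Change = 6185.69/5903.02 − 1 = 0.0479.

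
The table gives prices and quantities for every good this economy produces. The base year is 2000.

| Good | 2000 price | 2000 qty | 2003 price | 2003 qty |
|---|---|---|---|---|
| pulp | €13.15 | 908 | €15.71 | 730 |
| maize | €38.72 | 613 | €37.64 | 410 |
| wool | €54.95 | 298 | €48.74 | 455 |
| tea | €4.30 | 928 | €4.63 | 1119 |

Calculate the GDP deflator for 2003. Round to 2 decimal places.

98.14

Nominal GDP 2003 = 15.71·730 + 37.64·410 + 48.74·455 + 4.63·1119 = 54258.37.
Real GDP 2003 (at 2000 prices) = 13.15·730 + 38.72·410 + 54.95·455 + 4.30·1119 = 55288.65.
Deflator = Nominal/Real × 100 = 54258.37/55288.65 × 100 = 98.137.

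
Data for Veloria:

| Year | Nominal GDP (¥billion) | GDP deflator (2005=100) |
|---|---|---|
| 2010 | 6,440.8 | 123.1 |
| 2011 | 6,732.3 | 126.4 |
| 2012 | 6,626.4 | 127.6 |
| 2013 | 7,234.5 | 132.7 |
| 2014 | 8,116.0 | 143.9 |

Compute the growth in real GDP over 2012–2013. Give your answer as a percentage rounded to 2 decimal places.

4.98%

Real GDP 2012 = 6626.4/1.276 = 5193.10.
Real GDP 2013 = 7234.5/1.327 = 5451.77.
Change = 5451.77/5193.10 − 1 = 0.0498.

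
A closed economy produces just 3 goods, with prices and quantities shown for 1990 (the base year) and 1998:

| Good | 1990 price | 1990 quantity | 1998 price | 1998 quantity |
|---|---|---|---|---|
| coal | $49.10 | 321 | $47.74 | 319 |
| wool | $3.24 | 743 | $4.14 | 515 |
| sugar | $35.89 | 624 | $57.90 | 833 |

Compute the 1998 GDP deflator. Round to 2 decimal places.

Nominal GDP 1998 = 47.74·319 + 4.14·515 + 57.90·833 = 65591.86.
Real GDP 1998 (at 1990 prices) = 49.10·319 + 3.24·515 + 35.89·833 = 47227.87.
Deflator = Nominal/Real × 100 = 65591.86/47227.87 × 100 = 138.884.

138.88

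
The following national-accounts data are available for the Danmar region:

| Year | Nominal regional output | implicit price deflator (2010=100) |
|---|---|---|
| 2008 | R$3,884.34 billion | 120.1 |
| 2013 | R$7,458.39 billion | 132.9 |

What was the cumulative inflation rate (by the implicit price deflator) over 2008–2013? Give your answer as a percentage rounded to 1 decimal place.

Price-level change = 132.9 / 120.1 − 1 = 0.1066.

10.7%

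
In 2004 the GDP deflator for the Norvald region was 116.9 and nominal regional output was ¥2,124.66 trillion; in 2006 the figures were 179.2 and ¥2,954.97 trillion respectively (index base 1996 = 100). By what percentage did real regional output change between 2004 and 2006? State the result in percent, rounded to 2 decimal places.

-9.27%

Deflate each year: 2004 → 2124.66/1.169 = 1817.50; 2006 → 2954.97/1.792 = 1648.98.
So real regional output changed by 1648.98/1817.50 − 1 = -0.0927, i.e. -9.27%.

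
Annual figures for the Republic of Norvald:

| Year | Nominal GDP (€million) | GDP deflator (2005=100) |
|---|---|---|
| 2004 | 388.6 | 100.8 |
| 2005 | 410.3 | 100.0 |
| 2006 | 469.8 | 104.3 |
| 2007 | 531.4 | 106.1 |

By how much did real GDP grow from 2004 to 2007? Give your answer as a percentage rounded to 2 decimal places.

Real GDP 2004 = 388.6/1.008 = 385.52.
Real GDP 2007 = 531.4/1.061 = 500.85.
Change = 500.85/385.52 − 1 = 0.2992.

29.92%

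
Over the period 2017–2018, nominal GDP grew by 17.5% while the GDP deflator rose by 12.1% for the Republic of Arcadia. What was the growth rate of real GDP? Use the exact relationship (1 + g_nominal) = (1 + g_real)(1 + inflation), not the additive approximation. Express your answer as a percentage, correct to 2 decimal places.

4.82%

(1 + g_nom) = (1 + g_real)(1 + π), so g_real = 1.1750 / 1.1210 − 1 = 0.04817.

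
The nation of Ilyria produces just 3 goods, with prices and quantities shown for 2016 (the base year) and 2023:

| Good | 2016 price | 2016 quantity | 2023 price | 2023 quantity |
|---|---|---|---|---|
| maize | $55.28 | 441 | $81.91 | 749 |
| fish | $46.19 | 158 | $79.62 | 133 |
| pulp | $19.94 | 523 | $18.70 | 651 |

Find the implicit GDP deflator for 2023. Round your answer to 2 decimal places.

Nominal GDP 2023 = 81.91·749 + 79.62·133 + 18.70·651 = 84113.75.
Real GDP 2023 (at 2016 prices) = 55.28·749 + 46.19·133 + 19.94·651 = 60528.93.
Deflator = Nominal/Real × 100 = 84113.75/60528.93 × 100 = 138.965.

138.96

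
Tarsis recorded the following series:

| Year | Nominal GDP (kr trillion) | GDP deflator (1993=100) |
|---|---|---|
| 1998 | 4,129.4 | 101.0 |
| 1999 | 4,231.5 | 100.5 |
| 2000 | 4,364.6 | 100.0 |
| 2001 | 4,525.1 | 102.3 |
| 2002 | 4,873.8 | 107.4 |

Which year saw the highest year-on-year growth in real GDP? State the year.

1999: real = 4231.5/1.005 = 4210.45; growth vs 1998 (4088.51) = 2.98%.
2000: real = 4364.6/1.000 = 4364.60; growth vs 1999 (4210.45) = 3.66%.
2001: real = 4525.1/1.023 = 4423.36; growth vs 2000 (4364.60) = 1.35%.
2002: real = 4873.8/1.074 = 4537.99; growth vs 2001 (4423.36) = 2.59%.

2000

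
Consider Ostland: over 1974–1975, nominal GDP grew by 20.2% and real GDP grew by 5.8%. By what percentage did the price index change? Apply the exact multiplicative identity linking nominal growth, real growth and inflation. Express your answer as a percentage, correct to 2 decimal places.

13.61%

(1 + g_nom) = (1 + g_real)(1 + π), so π = 1.2020 / 1.0580 − 1 = 0.13611.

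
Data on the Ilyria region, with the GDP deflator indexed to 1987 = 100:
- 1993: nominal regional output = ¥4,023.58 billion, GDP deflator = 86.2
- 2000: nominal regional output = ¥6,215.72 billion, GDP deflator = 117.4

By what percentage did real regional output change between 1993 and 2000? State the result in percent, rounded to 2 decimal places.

13.43%

Real regional output 1993 = 4023.58 / 0.862 = 4667.73.
Real regional output 2000 = 6215.72 / 1.174 = 5294.48.
Real growth = 5294.48 / 4667.73 − 1 = 0.1343.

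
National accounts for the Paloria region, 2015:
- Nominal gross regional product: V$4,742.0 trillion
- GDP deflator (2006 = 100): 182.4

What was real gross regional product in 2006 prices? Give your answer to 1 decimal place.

Real gross regional product = Nominal / (GDP deflator/100) = 4742.0 / 1.824 = 2599.78.

V$2,599.8 trillion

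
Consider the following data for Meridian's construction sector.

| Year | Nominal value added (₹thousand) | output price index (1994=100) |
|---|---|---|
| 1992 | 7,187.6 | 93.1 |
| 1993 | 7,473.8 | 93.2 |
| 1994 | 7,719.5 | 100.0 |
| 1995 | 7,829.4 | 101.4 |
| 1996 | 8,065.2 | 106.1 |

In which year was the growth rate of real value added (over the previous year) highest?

1993: real = 7473.8/0.932 = 8019.10; growth vs 1992 (7720.30) = 3.87%.
1994: real = 7719.5/1.000 = 7719.50; growth vs 1993 (8019.10) = -3.74%.
1995: real = 7829.4/1.014 = 7721.30; growth vs 1994 (7719.50) = 0.02%.
1996: real = 8065.2/1.061 = 7601.51; growth vs 1995 (7721.30) = -1.55%.

1993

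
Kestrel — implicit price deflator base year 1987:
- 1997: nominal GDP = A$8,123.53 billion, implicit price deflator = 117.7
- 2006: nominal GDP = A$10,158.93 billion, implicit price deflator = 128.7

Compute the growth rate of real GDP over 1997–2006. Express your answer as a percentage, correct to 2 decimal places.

Real GDP 1997 = 8123.53 / 1.177 = 6901.89.
Real GDP 2006 = 10158.93 / 1.287 = 7893.50.
Real growth = 7893.50 / 6901.89 − 1 = 0.1437.

14.37%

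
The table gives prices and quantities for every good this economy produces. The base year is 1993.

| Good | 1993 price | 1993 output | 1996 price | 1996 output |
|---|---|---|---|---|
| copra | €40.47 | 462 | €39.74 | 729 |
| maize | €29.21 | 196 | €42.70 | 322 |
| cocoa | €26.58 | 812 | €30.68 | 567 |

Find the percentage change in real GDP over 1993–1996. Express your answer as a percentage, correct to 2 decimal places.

17.33%

Real GDP 1993 = Nominal GDP 1993 = 40.47·462 + 29.21·196 + 26.58·812 = 46005.26.
Real GDP 1996 (at 1993 prices) = 40.47·729 + 29.21·322 + 26.58·567 = 53979.11.
Real growth = 53979.11/46005.26 − 1 = 0.1733.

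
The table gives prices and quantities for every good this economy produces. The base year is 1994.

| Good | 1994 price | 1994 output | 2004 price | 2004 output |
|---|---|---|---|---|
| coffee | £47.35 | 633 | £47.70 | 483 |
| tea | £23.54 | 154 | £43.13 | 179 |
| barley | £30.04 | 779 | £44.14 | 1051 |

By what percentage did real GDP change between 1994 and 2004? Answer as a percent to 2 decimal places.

2.91%

Real GDP 1994 = Nominal GDP 1994 = 47.35·633 + 23.54·154 + 30.04·779 = 56998.87.
Real GDP 2004 (at 1994 prices) = 47.35·483 + 23.54·179 + 30.04·1051 = 58655.75.
Real growth = 58655.75/56998.87 − 1 = 0.0291.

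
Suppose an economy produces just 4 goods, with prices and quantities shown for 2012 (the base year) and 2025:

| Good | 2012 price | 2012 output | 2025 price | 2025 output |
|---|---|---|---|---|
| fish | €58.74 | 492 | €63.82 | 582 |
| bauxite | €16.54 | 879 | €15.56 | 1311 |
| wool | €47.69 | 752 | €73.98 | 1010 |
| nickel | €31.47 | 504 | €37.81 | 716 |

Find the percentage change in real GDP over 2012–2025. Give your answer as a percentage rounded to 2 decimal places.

33.00%

Real GDP 2012 = Nominal GDP 2012 = 58.74·492 + 16.54·879 + 47.69·752 + 31.47·504 = 95162.50.
Real GDP 2025 (at 2012 prices) = 58.74·582 + 16.54·1311 + 47.69·1010 + 31.47·716 = 126570.04.
Real growth = 126570.04/95162.50 − 1 = 0.3300.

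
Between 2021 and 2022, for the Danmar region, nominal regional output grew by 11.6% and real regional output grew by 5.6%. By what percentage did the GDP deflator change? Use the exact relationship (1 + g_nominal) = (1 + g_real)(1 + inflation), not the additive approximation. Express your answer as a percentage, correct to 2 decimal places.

(1 + g_nom) = (1 + g_real)(1 + π), so π = 1.1160 / 1.0560 − 1 = 0.05682.

5.68%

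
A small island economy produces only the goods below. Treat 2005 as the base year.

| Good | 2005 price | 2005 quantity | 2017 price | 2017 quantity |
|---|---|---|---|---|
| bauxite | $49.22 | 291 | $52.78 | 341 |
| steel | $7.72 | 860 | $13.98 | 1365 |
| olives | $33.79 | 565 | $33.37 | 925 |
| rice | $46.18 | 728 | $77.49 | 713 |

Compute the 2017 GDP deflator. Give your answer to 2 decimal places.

Nominal GDP 2017 = 52.78·341 + 13.98·1365 + 33.37·925 + 77.49·713 = 123198.30.
Real GDP 2017 (at 2005 prices) = 49.22·341 + 7.72·1365 + 33.79·925 + 46.18·713 = 91503.91.
Deflator = Nominal/Real × 100 = 123198.30/91503.91 × 100 = 134.637.

134.64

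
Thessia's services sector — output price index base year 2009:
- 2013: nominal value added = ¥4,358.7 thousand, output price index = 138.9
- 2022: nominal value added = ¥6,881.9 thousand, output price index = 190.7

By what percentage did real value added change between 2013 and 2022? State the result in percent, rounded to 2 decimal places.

15.00%

Real value added 2013 = 4358.7 / 1.389 = 3138.01.
Real value added 2022 = 6881.9 / 1.907 = 3608.76.
Real growth = 3608.76 / 3138.01 − 1 = 0.1500.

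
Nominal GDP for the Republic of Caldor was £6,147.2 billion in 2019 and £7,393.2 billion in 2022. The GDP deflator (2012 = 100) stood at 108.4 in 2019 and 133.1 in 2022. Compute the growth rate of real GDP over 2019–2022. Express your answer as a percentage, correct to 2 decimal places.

-2.05%

Deflate each year: 2019 → 6147.2/1.084 = 5670.85; 2022 → 7393.2/1.331 = 5554.62.
So real GDP changed by 5554.62/5670.85 − 1 = -0.0205, i.e. -2.05%.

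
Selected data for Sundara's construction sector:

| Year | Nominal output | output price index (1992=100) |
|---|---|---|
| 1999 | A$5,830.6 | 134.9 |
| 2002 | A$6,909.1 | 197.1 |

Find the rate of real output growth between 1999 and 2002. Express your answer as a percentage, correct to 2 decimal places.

-18.90%

Real output 1999 = 5830.6 / 1.349 = 4322.16.
Real output 2002 = 6909.1 / 1.971 = 3505.38.
Real growth = 3505.38 / 4322.16 − 1 = -0.1890.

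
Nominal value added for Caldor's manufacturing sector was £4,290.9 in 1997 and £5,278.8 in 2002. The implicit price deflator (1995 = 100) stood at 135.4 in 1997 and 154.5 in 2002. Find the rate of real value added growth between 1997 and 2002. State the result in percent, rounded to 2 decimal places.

Deflate each year: 1997 → 4290.9/1.354 = 3169.05; 2002 → 5278.8/1.545 = 3416.70.
So real value added changed by 3416.70/3169.05 − 1 = 0.0781, i.e. 7.81%.

7.81%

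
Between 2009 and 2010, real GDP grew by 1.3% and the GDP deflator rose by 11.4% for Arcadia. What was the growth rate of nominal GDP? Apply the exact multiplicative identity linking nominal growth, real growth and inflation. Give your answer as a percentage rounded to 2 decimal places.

12.85%

(1 + g_nom) = (1 + g_real)(1 + π) = 1.0130 × 1.1140 = 1.12848.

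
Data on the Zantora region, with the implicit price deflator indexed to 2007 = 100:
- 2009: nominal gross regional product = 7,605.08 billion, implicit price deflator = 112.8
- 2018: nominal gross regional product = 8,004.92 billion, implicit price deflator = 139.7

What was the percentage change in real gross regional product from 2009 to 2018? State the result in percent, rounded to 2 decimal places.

Real gross regional product 2009 = 7605.08 / 1.128 = 6742.09.
Real gross regional product 2018 = 8004.92 / 1.397 = 5730.08.
Real growth = 5730.08 / 6742.09 − 1 = -0.1501.

-15.01%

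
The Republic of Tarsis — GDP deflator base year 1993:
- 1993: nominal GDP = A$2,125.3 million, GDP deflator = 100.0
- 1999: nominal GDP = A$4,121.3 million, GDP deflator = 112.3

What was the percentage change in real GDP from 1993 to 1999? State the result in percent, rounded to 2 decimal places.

72.68%

Deflate each year: 1993 → 2125.3/1.000 = 2125.30; 1999 → 4121.3/1.123 = 3669.90.
So real GDP changed by 3669.90/2125.30 − 1 = 0.7268, i.e. 72.68%.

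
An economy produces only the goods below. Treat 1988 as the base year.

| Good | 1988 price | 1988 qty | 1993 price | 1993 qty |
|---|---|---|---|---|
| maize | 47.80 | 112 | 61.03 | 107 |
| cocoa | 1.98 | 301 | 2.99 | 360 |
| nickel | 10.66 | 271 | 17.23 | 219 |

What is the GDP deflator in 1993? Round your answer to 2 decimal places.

139.43

Nominal GDP 1993 = 61.03·107 + 2.99·360 + 17.23·219 = 11379.98.
Real GDP 1993 (at 1988 prices) = 47.80·107 + 1.98·360 + 10.66·219 = 8161.94.
Deflator = Nominal/Real × 100 = 11379.98/8161.94 × 100 = 139.427.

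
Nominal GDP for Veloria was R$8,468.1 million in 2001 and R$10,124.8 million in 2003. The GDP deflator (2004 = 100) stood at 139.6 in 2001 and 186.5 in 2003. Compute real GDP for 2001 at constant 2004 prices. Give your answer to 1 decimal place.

R$6,066.0 million

Real GDP = Nominal / (GDP deflator/100) = 8468.1 / 1.396 = 6065.97.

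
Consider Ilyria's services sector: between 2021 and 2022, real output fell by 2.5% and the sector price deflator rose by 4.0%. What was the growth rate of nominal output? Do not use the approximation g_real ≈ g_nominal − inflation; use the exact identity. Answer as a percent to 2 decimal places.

1.40%

(1 + g_nom) = (1 + g_real)(1 + π) = 0.9750 × 1.0400 = 1.01400.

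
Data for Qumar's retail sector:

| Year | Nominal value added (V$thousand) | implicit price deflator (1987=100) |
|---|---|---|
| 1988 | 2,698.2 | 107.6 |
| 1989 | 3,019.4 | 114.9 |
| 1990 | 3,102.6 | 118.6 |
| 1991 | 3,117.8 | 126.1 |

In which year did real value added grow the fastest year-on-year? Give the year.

1989

1989: real = 3019.4/1.149 = 2627.85; growth vs 1988 (2507.62) = 4.79%.
1990: real = 3102.6/1.186 = 2616.02; growth vs 1989 (2627.85) = -0.45%.
1991: real = 3117.8/1.261 = 2472.48; growth vs 1990 (2616.02) = -5.49%.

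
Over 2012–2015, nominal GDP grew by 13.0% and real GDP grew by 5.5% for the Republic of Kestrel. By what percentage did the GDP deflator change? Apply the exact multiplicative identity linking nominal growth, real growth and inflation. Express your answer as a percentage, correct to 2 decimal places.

(1 + g_nom) = (1 + g_real)(1 + π), so π = 1.1300 / 1.0550 − 1 = 0.07109.

7.11%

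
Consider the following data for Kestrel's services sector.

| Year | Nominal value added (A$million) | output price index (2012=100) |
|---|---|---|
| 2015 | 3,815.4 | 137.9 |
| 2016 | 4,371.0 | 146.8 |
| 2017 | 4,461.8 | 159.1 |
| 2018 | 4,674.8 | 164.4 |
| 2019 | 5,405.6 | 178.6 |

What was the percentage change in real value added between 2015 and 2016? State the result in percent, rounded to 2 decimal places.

7.62%

Real value added 2015 = 3815.4/1.379 = 2766.79.
Real value added 2016 = 4371.0/1.468 = 2977.52.
Change = 2977.52/2766.79 − 1 = 0.0762.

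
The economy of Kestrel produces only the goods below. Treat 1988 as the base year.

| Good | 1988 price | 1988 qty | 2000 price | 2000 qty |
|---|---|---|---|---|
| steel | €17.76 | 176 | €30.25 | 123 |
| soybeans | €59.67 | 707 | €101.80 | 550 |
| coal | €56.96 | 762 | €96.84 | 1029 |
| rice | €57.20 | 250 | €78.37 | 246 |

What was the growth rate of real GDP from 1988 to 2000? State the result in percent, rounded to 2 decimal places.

Real GDP 1988 = Nominal GDP 1988 = 17.76·176 + 59.67·707 + 56.96·762 + 57.20·250 = 103015.97.
Real GDP 2000 (at 1988 prices) = 17.76·123 + 59.67·550 + 56.96·1029 + 57.20·246 = 107686.02.
Real growth = 107686.02/103015.97 − 1 = 0.0453.

4.53%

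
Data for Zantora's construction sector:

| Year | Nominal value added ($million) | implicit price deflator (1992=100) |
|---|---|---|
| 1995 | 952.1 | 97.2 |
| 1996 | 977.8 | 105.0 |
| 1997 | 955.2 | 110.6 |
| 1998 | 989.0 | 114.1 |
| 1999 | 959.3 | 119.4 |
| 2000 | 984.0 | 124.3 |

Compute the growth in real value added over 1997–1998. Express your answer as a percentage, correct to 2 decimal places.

Real value added 1997 = 955.2/1.106 = 863.65.
Real value added 1998 = 989.0/1.141 = 866.78.
Change = 866.78/863.65 − 1 = 0.0036.

0.36%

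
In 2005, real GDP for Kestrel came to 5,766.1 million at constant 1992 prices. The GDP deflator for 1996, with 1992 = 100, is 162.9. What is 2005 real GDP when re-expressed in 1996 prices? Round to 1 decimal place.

Real GDP in 1996 prices = Real GDP in 1992 prices × (P_1996/P_1992) = 5766.1 × 1.629 = 9392.98.

9,393.0 million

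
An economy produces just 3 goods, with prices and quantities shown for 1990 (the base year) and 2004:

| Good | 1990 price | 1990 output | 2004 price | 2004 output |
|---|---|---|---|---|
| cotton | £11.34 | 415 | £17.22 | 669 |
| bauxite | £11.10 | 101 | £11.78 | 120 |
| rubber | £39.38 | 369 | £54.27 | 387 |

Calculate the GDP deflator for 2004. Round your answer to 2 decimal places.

Nominal GDP 2004 = 17.22·669 + 11.78·120 + 54.27·387 = 33936.27.
Real GDP 2004 (at 1990 prices) = 11.34·669 + 11.10·120 + 39.38·387 = 24158.52.
Deflator = Nominal/Real × 100 = 33936.27/24158.52 × 100 = 140.473.

140.47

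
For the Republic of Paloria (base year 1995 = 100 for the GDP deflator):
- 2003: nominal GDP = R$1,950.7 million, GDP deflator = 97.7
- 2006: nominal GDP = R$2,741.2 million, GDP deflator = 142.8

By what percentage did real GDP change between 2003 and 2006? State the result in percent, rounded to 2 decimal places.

-3.86%

Real GDP 2003 = 1950.7 / 0.977 = 1996.62.
Real GDP 2006 = 2741.2 / 1.428 = 1919.61.
Real growth = 1919.61 / 1996.62 − 1 = -0.0386.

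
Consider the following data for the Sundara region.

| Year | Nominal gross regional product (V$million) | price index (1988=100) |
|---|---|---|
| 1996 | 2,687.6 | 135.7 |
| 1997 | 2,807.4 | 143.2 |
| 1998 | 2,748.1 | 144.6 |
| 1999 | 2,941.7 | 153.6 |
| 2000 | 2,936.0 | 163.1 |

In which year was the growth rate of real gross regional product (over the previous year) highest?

1997: real = 2807.4/1.432 = 1960.47; growth vs 1996 (1980.55) = -1.01%.
1998: real = 2748.1/1.446 = 1900.48; growth vs 1997 (1960.47) = -3.06%.
1999: real = 2941.7/1.536 = 1915.17; growth vs 1998 (1900.48) = 0.77%.
2000: real = 2936.0/1.631 = 1800.12; growth vs 1999 (1915.17) = -6.01%.

1999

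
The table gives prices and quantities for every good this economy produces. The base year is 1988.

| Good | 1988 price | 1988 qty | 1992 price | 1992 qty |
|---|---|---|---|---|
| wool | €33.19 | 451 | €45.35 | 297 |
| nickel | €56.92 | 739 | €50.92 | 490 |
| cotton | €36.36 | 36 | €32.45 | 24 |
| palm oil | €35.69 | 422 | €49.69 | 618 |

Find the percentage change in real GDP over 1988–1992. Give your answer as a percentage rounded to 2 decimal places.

-17.34%

Real GDP 1988 = Nominal GDP 1988 = 33.19·451 + 56.92·739 + 36.36·36 + 35.69·422 = 73402.71.
Real GDP 1992 (at 1988 prices) = 33.19·297 + 56.92·490 + 36.36·24 + 35.69·618 = 60677.29.
Real growth = 60677.29/73402.71 − 1 = -0.1734.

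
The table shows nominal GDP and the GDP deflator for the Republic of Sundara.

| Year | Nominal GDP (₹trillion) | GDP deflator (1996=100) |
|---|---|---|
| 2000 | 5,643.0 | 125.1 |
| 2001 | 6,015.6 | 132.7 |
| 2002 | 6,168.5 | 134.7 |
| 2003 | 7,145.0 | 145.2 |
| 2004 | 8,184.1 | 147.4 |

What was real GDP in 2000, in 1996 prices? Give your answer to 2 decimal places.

₹4,510.79 trillion

Real GDP 2000 = 5643.0 / 1.251 = 4510.79.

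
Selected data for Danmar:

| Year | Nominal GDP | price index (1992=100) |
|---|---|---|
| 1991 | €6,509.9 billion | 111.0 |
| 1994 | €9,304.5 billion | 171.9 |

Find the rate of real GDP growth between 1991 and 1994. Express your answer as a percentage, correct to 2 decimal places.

Real GDP 1991 = 6509.9 / 1.110 = 5864.77.
Real GDP 1994 = 9304.5 / 1.719 = 5412.74.
Real growth = 5412.74 / 5864.77 − 1 = -0.0771.

-7.71%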